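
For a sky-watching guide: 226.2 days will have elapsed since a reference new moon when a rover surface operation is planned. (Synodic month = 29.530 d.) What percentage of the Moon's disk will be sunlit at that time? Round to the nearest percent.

77%

Reduce mod P: 226.2 − 7×29.530 = 19.49 d into the current lunation.
The Moon has covered 19.49/29.530 of its cycle, so θ ≈ 360° × 19.49/29.530 = 237.6°.
With cos θ = (-0.536), the lit fraction is (1 − (-0.536))/2 ≈ 0.768, so 77%.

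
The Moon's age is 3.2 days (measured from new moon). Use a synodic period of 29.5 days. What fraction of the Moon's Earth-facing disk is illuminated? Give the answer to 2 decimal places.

Phase angle: θ = 360°·(3.2 d)/(29.5 d) = 39.1°.
With cos θ = 0.777, the lit fraction is (1 − 0.777)/2 ≈ 0.112.

0.11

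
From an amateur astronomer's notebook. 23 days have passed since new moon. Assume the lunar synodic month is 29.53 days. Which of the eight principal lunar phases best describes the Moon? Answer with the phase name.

last quarter

At 23/29.53 of the cycle, θ ≈ 280° — the last quarter range.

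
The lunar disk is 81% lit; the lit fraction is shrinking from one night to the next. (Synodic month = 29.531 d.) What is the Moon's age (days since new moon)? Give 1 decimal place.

19.0 days

From f = (1 − cos θ)/2: cos θ = 1 − 2×0.81 = -0.620; arccos → 128.3°.
A waning Moon lies in 180°–360°, so θ = 360° − 128.3° = 231.7°.
At 360°/29.531 d per day, 231.7° corresponds to 19.01 days.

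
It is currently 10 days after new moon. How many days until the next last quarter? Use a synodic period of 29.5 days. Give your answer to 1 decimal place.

12.1 days

Last quarter is 0.75 of the way through the cycle: age 0.75 × 29.5 = 22.125 d.
So 12.125 days remain (22.125 − 10).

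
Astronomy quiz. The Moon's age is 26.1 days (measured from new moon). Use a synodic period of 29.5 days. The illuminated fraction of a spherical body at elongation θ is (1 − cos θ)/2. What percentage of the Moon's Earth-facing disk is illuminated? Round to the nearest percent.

13%

Elongation θ = 360° × 26.1/29.5 ≈ 318.5°.
cos 318.5° = 0.749, so f = (1 − 0.749)/2 = 0.125, so 13%.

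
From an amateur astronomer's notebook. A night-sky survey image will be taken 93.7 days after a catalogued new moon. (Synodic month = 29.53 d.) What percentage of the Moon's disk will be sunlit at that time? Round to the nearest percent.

93.7 d spans 3 complete synodic months (3 × 29.53 = 88.59 d) plus 5.11 d.
The Moon has covered 5.11/29.53 of its cycle, so θ ≈ 360° × 5.11/29.53 = 62.3°.
cos 62.3° = 0.465, so f = (1 − 0.465)/2 = 0.268, so 27%.

27%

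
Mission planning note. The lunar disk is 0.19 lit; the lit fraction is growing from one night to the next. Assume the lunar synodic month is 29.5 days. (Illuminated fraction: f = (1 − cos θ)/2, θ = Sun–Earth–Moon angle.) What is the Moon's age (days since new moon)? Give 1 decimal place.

4.2 days

Invert f = (1 − cos θ)/2 to get cos θ = 1 − 2(0.19) = 0.620, hence θ₀ = arccos 0.620 = 51.7°.
Waxing ⇒ before full, so θ = 51.7°.
That fraction of the synodic month is 51.7/360 × 29.5 d ≈ 4.24 d.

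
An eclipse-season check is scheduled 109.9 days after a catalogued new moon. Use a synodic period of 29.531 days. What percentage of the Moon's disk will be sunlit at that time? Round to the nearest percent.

59%

109.9/29.531 = 3.722 lunations, so 3 complete cycles and 21.31 d into the next.
The Moon has covered 21.31/29.531 of its cycle, so θ ≈ 360° × 21.31/29.531 = 259.7°.
cos 259.7° = (-0.178), so f = (1 − (-0.178))/2 = 0.589, so 59%.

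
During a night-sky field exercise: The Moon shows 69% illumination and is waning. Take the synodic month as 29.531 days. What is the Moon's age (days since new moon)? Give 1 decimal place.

From f = (1 − cos θ)/2: cos θ = 1 − 2×0.69 = -0.380; arccos → 112.3°.
Waning ⇒ past full, so θ = 360° − 112.3° = 247.7°.
That fraction of the synodic month is 247.7/360 × 29.531 d ≈ 20.32 d.

20.3 days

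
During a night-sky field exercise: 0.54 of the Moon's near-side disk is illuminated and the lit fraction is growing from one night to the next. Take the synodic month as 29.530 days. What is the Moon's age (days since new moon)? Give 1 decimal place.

cos θ = 1 − 2f = -0.080, giving a principal value of 94.6°.
The Moon is waxing (0°–180°), so θ = 94.6° directly.
That fraction of the synodic month is 94.6/360 × 29.530 d ≈ 7.76 d.

7.8 days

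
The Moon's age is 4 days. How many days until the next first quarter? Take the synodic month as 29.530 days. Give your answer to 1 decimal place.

First quarter occurs at elongation 90°, i.e. at age 29.530 × 90/360 = 7.383 d.
That is 7.383 − 4 = 3.383 days ahead.

3.4 days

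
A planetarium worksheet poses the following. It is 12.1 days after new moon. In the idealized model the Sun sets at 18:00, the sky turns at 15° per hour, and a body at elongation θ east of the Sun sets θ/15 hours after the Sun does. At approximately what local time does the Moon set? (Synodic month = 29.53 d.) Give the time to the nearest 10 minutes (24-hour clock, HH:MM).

Phase angle: θ = 360°·(12.1 d)/(29.53 d) = 147.5°.
Delay after the Sun = 147.5° / (15°/h) ≈ 9.83 h.
18:00 + 9.834 h ≈ 03:50 → 03:50 to the nearest ten minutes.

03:50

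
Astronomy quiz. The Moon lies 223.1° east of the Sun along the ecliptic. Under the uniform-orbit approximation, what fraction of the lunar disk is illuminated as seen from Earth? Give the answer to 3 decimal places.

cos 223.1° = (-0.730), so f = (1 − (-0.730))/2 = 0.865.

0.865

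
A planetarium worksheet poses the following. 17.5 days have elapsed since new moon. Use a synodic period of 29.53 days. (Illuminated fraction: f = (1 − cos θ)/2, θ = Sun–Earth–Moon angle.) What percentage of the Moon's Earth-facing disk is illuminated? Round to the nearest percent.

92%

Phase angle: θ = 360°·(17.5 d)/(29.53 d) = 213.3°.
With cos θ = (-0.835), the lit fraction is (1 − (-0.835))/2 ≈ 0.918, so 92%.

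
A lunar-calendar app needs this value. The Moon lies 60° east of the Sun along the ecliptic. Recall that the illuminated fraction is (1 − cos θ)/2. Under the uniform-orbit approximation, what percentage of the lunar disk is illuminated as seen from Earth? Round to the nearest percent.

25%

Half-versine of 60°: (1 − 0.500)/2 = 0.250, i.e. 25%.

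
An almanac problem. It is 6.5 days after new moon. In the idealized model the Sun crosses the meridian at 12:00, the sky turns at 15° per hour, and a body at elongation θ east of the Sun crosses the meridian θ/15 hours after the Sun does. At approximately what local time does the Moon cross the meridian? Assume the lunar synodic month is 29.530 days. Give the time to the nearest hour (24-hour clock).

17:00

Elongation θ = 360° × 6.5/29.530 ≈ 79.2°.
Delay after the Sun = 79.2° / (15°/h) ≈ 5.28 h.
12:00 + 5.28 h ≈ 17:17 → 17:00 to the nearest hour.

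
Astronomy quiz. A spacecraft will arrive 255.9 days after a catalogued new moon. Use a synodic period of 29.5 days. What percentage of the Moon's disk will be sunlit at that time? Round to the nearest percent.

73%

255.9/29.5 = 8.675 lunations, so 8 complete cycles and 19.90 d into the next.
Elongation θ = 360° × 19.90/29.5 ≈ 242.8°.
cos 242.8° = (-0.456), so f = (1 − (-0.456))/2 = 0.728, so 73%.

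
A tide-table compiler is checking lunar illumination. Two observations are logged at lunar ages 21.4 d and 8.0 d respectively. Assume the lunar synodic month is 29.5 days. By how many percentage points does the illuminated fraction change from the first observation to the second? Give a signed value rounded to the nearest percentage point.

θ₁ = 360° × 21.4/29.5 = 261.2°, f₁ = (1 − cos θ₁)/2 = 0.577.
θ₂ = 360° × 8.0/29.5 = 97.6°, f₂ = (1 − cos θ₂)/2 = 0.566.
Change = f₂ − f₁ = -0.011 → -1 percentage points.

-1 pp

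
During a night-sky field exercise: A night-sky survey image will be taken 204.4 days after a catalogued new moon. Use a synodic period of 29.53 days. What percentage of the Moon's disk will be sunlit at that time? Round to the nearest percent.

6%

Reduce mod P: 204.4 − 6×29.53 = 27.22 d into the current lunation.
Phase angle: θ = 360°·(27.22 d)/(29.53 d) = 331.8°.
Illuminated fraction = (1 − cos 331.8°)/2 = (1 − 0.882)/2 ≈ 0.059, so 6%.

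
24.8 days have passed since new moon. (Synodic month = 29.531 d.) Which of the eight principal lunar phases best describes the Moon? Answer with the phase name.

θ ≈ 360° × 24.8/29.531 = 302°, which falls in the waning crescent sector.

waning crescent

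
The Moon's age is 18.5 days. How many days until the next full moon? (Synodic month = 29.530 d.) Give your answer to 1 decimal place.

Full moon is 0.5 of the way through the cycle: age 0.5 × 29.530 = 14.765 d.
This lunation's full moon (14.765 d) has passed, so add one period: 44.295 − 18.5 = 25.795 days.

25.8 days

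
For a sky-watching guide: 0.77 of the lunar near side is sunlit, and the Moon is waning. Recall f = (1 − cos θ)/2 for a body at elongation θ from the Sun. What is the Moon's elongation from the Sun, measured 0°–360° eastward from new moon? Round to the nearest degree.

237°

From f = (1 − cos θ)/2: cos θ = 1 − 2×0.77 = -0.540; arccos → 122.7°.
Since the Moon is past full (waning), take the reflex angle: θ = 360° − 122.7° = 237.3°.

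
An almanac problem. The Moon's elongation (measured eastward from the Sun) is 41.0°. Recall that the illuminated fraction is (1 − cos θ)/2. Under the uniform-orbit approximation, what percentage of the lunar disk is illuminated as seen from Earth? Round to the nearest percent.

Half-versine of 41.0°: (1 − 0.755)/2 = 0.123, i.e. 12%.

12%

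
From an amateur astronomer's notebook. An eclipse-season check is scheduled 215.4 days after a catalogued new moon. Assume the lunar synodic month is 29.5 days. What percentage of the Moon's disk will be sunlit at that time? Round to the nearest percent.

Reduce mod P: 215.4 − 7×29.5 = 8.90 d into the current lunation.
Phase angle: θ = 360°·(8.90 d)/(29.5 d) = 108.6°.
Illuminated fraction = (1 − cos 108.6°)/2 = (1 − (-0.319))/2 ≈ 0.660, so 66%.

66%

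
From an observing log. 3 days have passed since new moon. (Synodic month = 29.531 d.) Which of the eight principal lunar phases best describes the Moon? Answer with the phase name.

At 3/29.531 of the cycle, θ ≈ 37° — the waxing crescent range.

waxing crescent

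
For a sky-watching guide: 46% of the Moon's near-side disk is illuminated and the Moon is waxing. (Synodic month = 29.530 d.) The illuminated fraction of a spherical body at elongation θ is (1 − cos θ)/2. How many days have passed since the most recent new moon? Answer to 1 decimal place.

From f = (1 − cos θ)/2: cos θ = 1 − 2×0.46 = 0.080; arccos → 85.4°.
Before full moon the principal value applies: θ = 85.4°.
Age = 29.530 × 85.4°/360° ≈ 7.01 days.

7.0 days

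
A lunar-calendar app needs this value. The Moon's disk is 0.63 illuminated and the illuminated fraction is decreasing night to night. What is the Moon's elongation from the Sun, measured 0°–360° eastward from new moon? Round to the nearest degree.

255°

cos θ = 1 − 2f = -0.260, giving a principal value of 105.1°.
Since the Moon is past full (waning), take the reflex angle: θ = 360° − 105.1° = 254.9°.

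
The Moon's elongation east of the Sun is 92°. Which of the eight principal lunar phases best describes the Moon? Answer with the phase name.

first quarter

92° lies in the first quarter sector of the 8-phase cycle.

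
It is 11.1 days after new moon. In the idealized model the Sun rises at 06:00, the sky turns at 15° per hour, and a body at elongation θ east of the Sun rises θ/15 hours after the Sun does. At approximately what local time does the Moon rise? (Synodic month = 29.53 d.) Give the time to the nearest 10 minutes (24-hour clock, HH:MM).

15:00

The Moon has covered 11.1/29.53 of its cycle, so θ ≈ 360° × 11.1/29.53 = 135.3°.
Delay after the Sun = 135.3° / (15°/h) ≈ 9.02 h.
06:00 + 9.021 h ≈ 15:01 → 15:00 to the nearest ten minutes.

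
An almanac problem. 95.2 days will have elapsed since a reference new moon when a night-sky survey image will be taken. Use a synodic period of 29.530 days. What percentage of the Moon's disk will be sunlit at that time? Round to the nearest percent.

42%

95.2/29.530 = 3.224 lunations, so 3 complete cycles and 6.61 d into the next.
Elongation θ = 360° × 6.61/29.530 ≈ 80.6°.
With cos θ = 0.164, the lit fraction is (1 − 0.164)/2 ≈ 0.418, so 42%.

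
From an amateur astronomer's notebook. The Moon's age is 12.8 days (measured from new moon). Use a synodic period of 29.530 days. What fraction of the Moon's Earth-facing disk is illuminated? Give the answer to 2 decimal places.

Elongation θ = 360° × 12.8/29.530 ≈ 156.0°.
Illuminated fraction = (1 − cos 156.0°)/2 = (1 − (-0.914))/2 ≈ 0.957.

0.96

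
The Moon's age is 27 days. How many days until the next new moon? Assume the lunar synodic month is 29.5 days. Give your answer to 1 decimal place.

2.5 days

One full lunation from the last new moon is 29.5 d; remaining = 29.5 − 27 = 2.500 d.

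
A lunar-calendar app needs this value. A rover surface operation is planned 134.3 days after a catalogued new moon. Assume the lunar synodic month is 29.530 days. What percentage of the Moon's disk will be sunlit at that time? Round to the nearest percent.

98%

134.3/29.530 = 4.548 lunations, so 4 complete cycles and 16.18 d into the next.
Phase angle: θ = 360°·(16.18 d)/(29.530 d) = 197.3°.
Illuminated fraction = (1 − cos 197.3°)/2 = (1 − (-0.955))/2 ≈ 0.978, so 98%.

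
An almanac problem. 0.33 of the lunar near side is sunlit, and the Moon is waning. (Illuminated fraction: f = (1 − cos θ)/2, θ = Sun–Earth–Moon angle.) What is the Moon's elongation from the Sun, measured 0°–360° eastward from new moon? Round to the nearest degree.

290°

Invert f = (1 − cos θ)/2 to get cos θ = 1 − 2(0.33) = 0.340, hence θ₀ = arccos 0.340 = 70.1°.
A waning Moon lies in 180°–360°, so θ = 360° − 70.1° = 289.9°.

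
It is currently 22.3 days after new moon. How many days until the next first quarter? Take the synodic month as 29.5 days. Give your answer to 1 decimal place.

First quarter is 0.25 of the way through the cycle: age 0.25 × 29.5 = 7.375 d.
This lunation's first quarter (7.375 d) has passed, so add one period: 36.875 − 22.3 = 14.575 days.

14.6 days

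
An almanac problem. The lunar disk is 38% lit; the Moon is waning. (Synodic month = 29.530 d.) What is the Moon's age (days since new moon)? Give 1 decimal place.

23.3 days

Invert f = (1 − cos θ)/2 to get cos θ = 1 − 2(0.38) = 0.240, hence θ₀ = arccos 0.240 = 76.1°.
Waning ⇒ past full, so θ = 360° − 76.1° = 283.9°.
That fraction of the synodic month is 283.9/360 × 29.530 d ≈ 23.29 d.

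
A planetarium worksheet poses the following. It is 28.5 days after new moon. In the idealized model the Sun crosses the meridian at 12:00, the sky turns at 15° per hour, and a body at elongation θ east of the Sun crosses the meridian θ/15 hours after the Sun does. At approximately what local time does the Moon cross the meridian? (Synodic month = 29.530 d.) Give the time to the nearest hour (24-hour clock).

11:00

Elongation θ = 360° × 28.5/29.530 ≈ 347.4°.
At 15° of sky rotation per hour, 347.4° corresponds to a 23.16 h lag.
12:00 + 23.16 h ≈ 11:10 → 11:00 to the nearest hour.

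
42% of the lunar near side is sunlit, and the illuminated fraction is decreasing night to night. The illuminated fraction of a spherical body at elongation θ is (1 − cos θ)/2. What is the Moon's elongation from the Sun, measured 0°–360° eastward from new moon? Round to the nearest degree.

From f = (1 − cos θ)/2: cos θ = 1 − 2×0.42 = 0.160; arccos → 80.8°.
Waning ⇒ past full, so θ = 360° − 80.8° = 279.2°.

279°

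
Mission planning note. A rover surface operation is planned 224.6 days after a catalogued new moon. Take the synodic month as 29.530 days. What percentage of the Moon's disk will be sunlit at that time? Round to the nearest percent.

89%

224.6 d spans 7 complete synodic months (7 × 29.530 = 206.71 d) plus 17.89 d.
The Moon has covered 17.89/29.530 of its cycle, so θ ≈ 360° × 17.89/29.530 = 218.1°.
With cos θ = (-0.787), the lit fraction is (1 − (-0.787))/2 ≈ 0.893, so 89%.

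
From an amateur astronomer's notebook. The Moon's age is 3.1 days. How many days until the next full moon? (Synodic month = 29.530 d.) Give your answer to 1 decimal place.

11.7 days

Full moon occurs at elongation 180°, i.e. at age 29.530 × 180/360 = 14.765 d.
That is 14.765 − 3.1 = 11.665 days ahead.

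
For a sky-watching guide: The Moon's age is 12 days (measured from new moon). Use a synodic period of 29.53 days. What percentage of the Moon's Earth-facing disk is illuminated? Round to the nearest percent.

Elongation θ = 360° × 12/29.53 ≈ 146.3°.
Illuminated fraction = (1 − cos 146.3°)/2 = (1 − (-0.832))/2 ≈ 0.916, so 92%.

92%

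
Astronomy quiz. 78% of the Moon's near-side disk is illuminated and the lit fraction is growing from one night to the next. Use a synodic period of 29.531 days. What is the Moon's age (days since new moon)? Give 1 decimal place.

cos θ = 1 − 2f = -0.560, giving a principal value of 124.1°.
Before full moon the principal value applies: θ = 124.1°.
That fraction of the synodic month is 124.1/360 × 29.531 d ≈ 10.18 d.

10.2 days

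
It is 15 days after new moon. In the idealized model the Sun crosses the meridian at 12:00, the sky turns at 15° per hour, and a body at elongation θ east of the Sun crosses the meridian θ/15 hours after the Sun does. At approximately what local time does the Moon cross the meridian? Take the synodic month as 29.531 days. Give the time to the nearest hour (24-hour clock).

00:00

The Moon has covered 15/29.531 of its cycle, so θ ≈ 360° × 15/29.531 = 182.9°.
At 15° of sky rotation per hour, 182.9° corresponds to a 12.19 h lag.
12:00 + 12.19 h ≈ 00:11 → 00:00 to the nearest hour.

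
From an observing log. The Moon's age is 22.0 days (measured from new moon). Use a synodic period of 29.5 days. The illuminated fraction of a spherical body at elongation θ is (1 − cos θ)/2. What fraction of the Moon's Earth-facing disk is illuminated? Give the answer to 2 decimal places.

0.51

Elongation θ = 360° × 22.0/29.5 ≈ 268.5°.
With cos θ = (-0.027), the lit fraction is (1 − (-0.027))/2 ≈ 0.513.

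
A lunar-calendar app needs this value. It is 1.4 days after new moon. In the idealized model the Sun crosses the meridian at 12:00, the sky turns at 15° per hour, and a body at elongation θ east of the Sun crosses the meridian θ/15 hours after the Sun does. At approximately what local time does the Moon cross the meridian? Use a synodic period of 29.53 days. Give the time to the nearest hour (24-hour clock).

The Moon has covered 1.4/29.53 of its cycle, so θ ≈ 360° × 1.4/29.53 = 17.1°.
The Moon trails the Sun by θ/15 = 17.1/15 ≈ 1.14 hours.
12:00 + 1.14 h ≈ 13:08 → 13:00 to the nearest hour.

13:00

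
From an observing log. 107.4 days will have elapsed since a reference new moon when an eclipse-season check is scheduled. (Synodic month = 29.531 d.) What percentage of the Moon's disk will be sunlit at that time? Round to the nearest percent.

83%

107.4 d spans 3 complete synodic months (3 × 29.531 = 88.59 d) plus 18.81 d.
Elongation θ = 360° × 18.81/29.531 ≈ 229.3°.
Illuminated fraction = (1 − cos 229.3°)/2 = (1 − (-0.653))/2 ≈ 0.826, so 83%.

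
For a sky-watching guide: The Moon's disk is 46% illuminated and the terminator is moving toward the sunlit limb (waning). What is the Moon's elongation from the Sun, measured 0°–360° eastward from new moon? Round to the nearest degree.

From f = (1 − cos θ)/2: cos θ = 1 − 2×0.46 = 0.080; arccos → 85.4°.
Waning ⇒ past full, so θ = 360° − 85.4° = 274.6°.

275°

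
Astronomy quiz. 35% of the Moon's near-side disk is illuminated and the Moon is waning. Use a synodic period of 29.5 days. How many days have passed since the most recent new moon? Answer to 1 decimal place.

23.6 days

cos θ = 1 − 2f = 0.300, giving a principal value of 72.5°.
Since the Moon is past full (waning), take the reflex angle: θ = 360° − 72.5° = 287.5°.
At 360°/29.5 d per day, 287.5° corresponds to 23.56 days.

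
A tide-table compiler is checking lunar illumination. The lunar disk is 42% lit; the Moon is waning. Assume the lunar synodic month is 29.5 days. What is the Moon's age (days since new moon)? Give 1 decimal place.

22.9 days

cos θ = 1 − 2f = 0.160, giving a principal value of 80.8°.
Since the Moon is past full (waning), take the reflex angle: θ = 360° − 80.8° = 279.2°.
That fraction of the synodic month is 279.2/360 × 29.5 d ≈ 22.88 d.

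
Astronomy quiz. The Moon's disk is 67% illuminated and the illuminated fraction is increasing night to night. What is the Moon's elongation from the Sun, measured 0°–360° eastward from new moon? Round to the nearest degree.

From f = (1 − cos θ)/2: cos θ = 1 − 2×0.67 = -0.340; arccos → 109.9°.
Waxing ⇒ before full, so θ = 109.9°.

110°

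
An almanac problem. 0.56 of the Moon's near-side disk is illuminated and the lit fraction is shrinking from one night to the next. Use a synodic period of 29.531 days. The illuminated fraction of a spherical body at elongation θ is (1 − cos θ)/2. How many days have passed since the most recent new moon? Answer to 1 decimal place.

Invert f = (1 − cos θ)/2 to get cos θ = 1 − 2(0.56) = -0.120, hence θ₀ = arccos -0.120 = 96.9°.
Since the Moon is past full (waning), take the reflex angle: θ = 360° − 96.9° = 263.1°.
Age = 29.531 × 263.1°/360° ≈ 21.58 days.

21.6 days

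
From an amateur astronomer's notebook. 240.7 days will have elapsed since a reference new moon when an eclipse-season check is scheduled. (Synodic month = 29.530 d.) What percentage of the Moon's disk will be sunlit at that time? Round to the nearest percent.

21%

240.7 d spans 8 complete synodic months (8 × 29.530 = 236.24 d) plus 4.46 d.
Phase angle: θ = 360°·(4.46 d)/(29.530 d) = 54.4°.
With cos θ = 0.583, the lit fraction is (1 − 0.583)/2 ≈ 0.209, so 21%.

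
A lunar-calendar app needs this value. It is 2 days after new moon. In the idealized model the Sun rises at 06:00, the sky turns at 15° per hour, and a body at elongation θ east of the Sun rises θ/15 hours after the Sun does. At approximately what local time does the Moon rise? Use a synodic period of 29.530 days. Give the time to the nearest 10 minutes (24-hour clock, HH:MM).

Elongation θ = 360° × 2/29.530 ≈ 24.4°.
Delay after the Sun = 24.4° / (15°/h) ≈ 1.63 h.
06:00 + 1.625 h ≈ 07:38 → 07:40 to the nearest ten minutes.

07:40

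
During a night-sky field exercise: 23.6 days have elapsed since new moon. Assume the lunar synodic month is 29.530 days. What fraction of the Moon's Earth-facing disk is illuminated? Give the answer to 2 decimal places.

0.35

Phase angle: θ = 360°·(23.6 d)/(29.530 d) = 287.7°.
cos 287.7° = 0.304, so f = (1 − 0.304)/2 = 0.348.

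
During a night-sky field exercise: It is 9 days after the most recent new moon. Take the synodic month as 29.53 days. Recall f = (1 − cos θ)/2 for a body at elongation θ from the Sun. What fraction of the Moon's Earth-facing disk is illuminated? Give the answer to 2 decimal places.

The Moon has covered 9/29.53 of its cycle, so θ ≈ 360° × 9/29.53 = 109.7°.
With cos θ = (-0.337), the lit fraction is (1 − (-0.337))/2 ≈ 0.669.

0.67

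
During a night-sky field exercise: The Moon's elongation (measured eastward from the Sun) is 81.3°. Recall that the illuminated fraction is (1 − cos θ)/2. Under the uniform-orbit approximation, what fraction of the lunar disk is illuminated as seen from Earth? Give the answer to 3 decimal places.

0.424

f = (1 − cos 81.3°)/2 = (1 − 0.151)/2 ≈ 0.424.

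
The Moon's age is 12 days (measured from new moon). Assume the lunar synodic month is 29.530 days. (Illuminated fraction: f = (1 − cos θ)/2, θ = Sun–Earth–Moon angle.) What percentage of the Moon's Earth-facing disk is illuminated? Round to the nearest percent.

92%

The Moon has covered 12/29.530 of its cycle, so θ ≈ 360° × 12/29.530 = 146.3°.
Illuminated fraction = (1 − cos 146.3°)/2 = (1 − (-0.832))/2 ≈ 0.916, so 92%.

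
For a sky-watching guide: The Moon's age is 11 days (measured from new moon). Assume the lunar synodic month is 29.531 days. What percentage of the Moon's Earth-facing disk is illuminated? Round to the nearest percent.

Phase angle: θ = 360°·(11 d)/(29.531 d) = 134.1°.
Illuminated fraction = (1 − cos 134.1°)/2 = (1 − (-0.696))/2 ≈ 0.848, so 85%.

85%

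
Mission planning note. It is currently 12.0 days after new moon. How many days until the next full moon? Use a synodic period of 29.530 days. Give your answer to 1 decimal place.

Full moon is 0.5 of the way through the cycle: age 0.5 × 29.530 = 14.765 d.
That is 14.765 − 12.0 = 2.765 days ahead.

2.8 days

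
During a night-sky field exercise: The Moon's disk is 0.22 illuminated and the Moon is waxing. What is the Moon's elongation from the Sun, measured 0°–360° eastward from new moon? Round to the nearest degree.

56°

cos θ = 1 − 2f = 0.560, giving a principal value of 55.9°.
The Moon is waxing (0°–180°), so θ = 55.9° directly.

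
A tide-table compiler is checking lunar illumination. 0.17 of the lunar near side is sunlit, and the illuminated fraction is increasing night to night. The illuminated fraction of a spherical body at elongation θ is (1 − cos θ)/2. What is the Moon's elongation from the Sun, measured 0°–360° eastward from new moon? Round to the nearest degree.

cos θ = 1 − 2f = 0.660, giving a principal value of 48.7°.
Before full moon the principal value applies: θ = 48.7°.

49°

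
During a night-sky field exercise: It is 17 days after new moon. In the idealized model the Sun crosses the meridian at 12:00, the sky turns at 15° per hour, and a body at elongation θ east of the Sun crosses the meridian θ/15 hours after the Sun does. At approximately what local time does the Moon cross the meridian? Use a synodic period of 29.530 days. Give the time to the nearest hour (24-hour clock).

02:00

Elongation θ = 360° × 17/29.530 ≈ 207.2°.
The Moon trails the Sun by θ/15 = 207.2/15 ≈ 13.82 hours.
12:00 + 13.82 h ≈ 01:49 → 02:00 to the nearest hour.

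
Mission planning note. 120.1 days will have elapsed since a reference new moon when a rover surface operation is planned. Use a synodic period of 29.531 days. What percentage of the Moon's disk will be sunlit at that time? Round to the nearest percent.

4%

120.1 d spans 4 complete synodic months (4 × 29.531 = 118.12 d) plus 1.98 d.
The Moon has covered 1.98/29.531 of its cycle, so θ ≈ 360° × 1.98/29.531 = 24.1°.
Illuminated fraction = (1 − cos 24.1°)/2 = (1 − 0.913)/2 ≈ 0.044, so 4%.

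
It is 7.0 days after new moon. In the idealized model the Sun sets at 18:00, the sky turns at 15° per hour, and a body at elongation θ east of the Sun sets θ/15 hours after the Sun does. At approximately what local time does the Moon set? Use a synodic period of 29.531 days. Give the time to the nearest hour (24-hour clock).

Elongation θ = 360° × 7.0/29.531 ≈ 85.3°.
At 15° of sky rotation per hour, 85.3° corresponds to a 5.69 h lag.
18:00 + 5.69 h ≈ 23:41 → 00:00 to the nearest hour.

00:00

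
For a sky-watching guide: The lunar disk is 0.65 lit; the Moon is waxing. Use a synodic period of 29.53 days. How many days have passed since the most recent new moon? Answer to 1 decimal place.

From f = (1 − cos θ)/2: cos θ = 1 − 2×0.65 = -0.300; arccos → 107.5°.
The Moon is waxing (0°–180°), so θ = 107.5° directly.
Age = 29.53 × 107.5°/360° ≈ 8.81 days.

8.8 days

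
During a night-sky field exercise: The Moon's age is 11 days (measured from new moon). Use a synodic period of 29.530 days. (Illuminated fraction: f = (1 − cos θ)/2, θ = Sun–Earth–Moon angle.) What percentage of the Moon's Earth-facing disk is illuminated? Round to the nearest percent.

85%

Phase angle: θ = 360°·(11 d)/(29.530 d) = 134.1°.
Illuminated fraction = (1 − cos 134.1°)/2 = (1 − (-0.696))/2 ≈ 0.848, so 85%.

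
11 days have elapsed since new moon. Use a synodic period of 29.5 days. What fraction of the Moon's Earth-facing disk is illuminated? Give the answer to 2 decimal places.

0.85

The Moon has covered 11/29.5 of its cycle, so θ ≈ 360° × 11/29.5 = 134.2°.
Illuminated fraction = (1 − cos 134.2°)/2 = (1 − (-0.698))/2 ≈ 0.849.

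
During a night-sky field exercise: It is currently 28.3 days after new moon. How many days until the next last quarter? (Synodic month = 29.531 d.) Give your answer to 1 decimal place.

23.4 days

Last quarter occurs at elongation 270°, i.e. at age 29.531 × 270/360 = 22.148 d.
This lunation's last quarter (22.148 d) has passed, so add one period: 51.679 − 28.3 = 23.379 days.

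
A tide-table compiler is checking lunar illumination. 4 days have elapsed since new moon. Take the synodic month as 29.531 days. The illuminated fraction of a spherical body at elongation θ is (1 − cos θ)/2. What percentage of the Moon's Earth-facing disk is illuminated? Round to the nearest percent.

Elongation θ = 360° × 4/29.531 ≈ 48.8°.
cos 48.8° = 0.659, so f = (1 − 0.659)/2 = 0.170, so 17%.

17%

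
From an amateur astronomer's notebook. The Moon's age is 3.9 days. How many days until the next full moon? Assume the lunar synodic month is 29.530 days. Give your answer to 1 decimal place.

Full moon is 0.5 of the way through the cycle: age 0.5 × 29.530 = 14.765 d.
That is 14.765 − 3.9 = 10.865 days ahead.

10.9 days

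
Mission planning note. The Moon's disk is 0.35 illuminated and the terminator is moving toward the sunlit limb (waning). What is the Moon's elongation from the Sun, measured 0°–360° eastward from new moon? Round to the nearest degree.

287°

From f = (1 − cos θ)/2: cos θ = 1 − 2×0.35 = 0.300; arccos → 72.5°.
A waning Moon lies in 180°–360°, so θ = 360° − 72.5° = 287.5°.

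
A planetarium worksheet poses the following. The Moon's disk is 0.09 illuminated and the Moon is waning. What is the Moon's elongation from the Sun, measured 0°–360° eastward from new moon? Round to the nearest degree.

Invert f = (1 − cos θ)/2 to get cos θ = 1 − 2(0.09) = 0.820, hence θ₀ = arccos 0.820 = 34.9°.
Waning ⇒ past full, so θ = 360° − 34.9° = 325.1°.

325°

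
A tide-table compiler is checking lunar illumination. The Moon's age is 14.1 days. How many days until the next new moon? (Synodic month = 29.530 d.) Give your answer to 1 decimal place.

One full lunation from the last new moon is 29.530 d; remaining = 29.530 − 14.1 = 15.430 d.

15.4 days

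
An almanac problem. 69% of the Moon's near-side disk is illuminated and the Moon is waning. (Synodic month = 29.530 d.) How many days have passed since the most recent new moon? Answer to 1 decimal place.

From f = (1 − cos θ)/2: cos θ = 1 − 2×0.69 = -0.380; arccos → 112.3°.
Since the Moon is past full (waning), take the reflex angle: θ = 360° − 112.3° = 247.7°.
At 360°/29.530 d per day, 247.7° corresponds to 20.32 days.

20.3 days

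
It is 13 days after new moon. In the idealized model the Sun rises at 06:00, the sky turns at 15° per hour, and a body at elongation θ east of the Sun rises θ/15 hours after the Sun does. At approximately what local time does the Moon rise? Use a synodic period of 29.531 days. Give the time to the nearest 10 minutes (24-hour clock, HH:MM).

Elongation θ = 360° × 13/29.531 ≈ 158.5°.
Delay after the Sun = 158.5° / (15°/h) ≈ 10.57 h.
06:00 + 10.565 h ≈ 16:34 → 16:30 to the nearest ten minutes.

16:30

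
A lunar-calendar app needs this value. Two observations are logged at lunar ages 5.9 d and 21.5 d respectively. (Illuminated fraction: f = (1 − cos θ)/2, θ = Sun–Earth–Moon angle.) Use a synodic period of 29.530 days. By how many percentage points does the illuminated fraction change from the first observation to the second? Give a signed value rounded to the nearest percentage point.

+22 pp

First observation: θ = 360°·5.9/29.530 = 71.9°, so f = 0.345.
Second observation: θ = 262.1°, f = 0.569.
Δf = 0.569 − 0.345 = +0.224, i.e. +22 pp.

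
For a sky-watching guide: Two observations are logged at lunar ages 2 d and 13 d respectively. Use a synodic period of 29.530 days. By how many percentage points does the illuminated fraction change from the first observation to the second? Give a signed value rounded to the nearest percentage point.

First observation: θ = 360°·2/29.530 = 24.4°, so f = 0.045.
Second observation: θ = 158.5°, f = 0.965.
Δf = 0.965 − 0.045 = +0.921, i.e. +92 pp.

+92 percentage points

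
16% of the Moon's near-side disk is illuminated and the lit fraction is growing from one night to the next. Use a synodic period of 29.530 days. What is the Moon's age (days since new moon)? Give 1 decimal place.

Invert f = (1 − cos θ)/2 to get cos θ = 1 − 2(0.16) = 0.680, hence θ₀ = arccos 0.680 = 47.2°.
The Moon is waxing (0°–180°), so θ = 47.2° directly.
Age = 29.530 × 47.2°/360° ≈ 3.87 days.

3.9 days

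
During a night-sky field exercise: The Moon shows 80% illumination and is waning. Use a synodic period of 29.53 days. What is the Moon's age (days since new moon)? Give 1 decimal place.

19.1 days

Invert f = (1 − cos θ)/2 to get cos θ = 1 − 2(0.80) = -0.600, hence θ₀ = arccos -0.600 = 126.9°.
Waning ⇒ past full, so θ = 360° − 126.9° = 233.1°.
At 360°/29.53 d per day, 233.1° corresponds to 19.12 days.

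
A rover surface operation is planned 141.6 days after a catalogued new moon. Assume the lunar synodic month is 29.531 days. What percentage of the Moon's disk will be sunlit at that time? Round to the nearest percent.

Reduce mod P: 141.6 − 4×29.531 = 23.48 d into the current lunation.
Elongation θ = 360° × 23.48/29.531 ≈ 286.2°.
cos 286.2° = 0.279, so f = (1 − 0.279)/2 = 0.361, so 36%.

36%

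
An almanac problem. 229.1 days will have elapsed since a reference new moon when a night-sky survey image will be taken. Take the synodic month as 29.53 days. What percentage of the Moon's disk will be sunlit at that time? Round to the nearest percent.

229.1/29.53 = 7.758 lunations, so 7 complete cycles and 22.39 d into the next.
Phase angle: θ = 360°·(22.39 d)/(29.53 d) = 273.0°.
cos 273.0° = 0.052, so f = (1 − 0.052)/2 = 0.474, so 47%.

47%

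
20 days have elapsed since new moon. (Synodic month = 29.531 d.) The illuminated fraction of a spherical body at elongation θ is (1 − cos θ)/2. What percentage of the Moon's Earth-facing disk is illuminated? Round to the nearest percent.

Phase angle: θ = 360°·(20 d)/(29.531 d) = 243.8°.
cos 243.8° = (-0.441), so f = (1 − (-0.441))/2 = 0.721, so 72%.

72%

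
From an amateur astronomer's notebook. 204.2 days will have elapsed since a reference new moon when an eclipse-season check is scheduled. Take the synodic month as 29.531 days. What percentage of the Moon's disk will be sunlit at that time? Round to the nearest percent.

204.2 d spans 6 complete synodic months (6 × 29.531 = 177.19 d) plus 27.01 d.
Phase angle: θ = 360°·(27.01 d)/(29.531 d) = 329.3°.
Illuminated fraction = (1 − cos 329.3°)/2 = (1 − 0.860)/2 ≈ 0.070, so 7%.

7%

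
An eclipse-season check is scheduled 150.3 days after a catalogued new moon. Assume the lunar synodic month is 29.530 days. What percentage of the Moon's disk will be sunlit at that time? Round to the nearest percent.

150.3/29.530 = 5.090 lunations, so 5 complete cycles and 2.65 d into the next.
The Moon has covered 2.65/29.530 of its cycle, so θ ≈ 360° × 2.65/29.530 = 32.3°.
Illuminated fraction = (1 − cos 32.3°)/2 = (1 − 0.845)/2 ≈ 0.077, so 8%.

8%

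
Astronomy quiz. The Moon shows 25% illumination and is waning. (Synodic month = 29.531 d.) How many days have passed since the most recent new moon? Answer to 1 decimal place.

From f = (1 − cos θ)/2: cos θ = 1 − 2×0.25 = 0.500; arccos → 60.0°.
Waning ⇒ past full, so θ = 360° − 60.0° = 300.0°.
That fraction of the synodic month is 300.0/360 × 29.531 d ≈ 24.61 d.

24.6 days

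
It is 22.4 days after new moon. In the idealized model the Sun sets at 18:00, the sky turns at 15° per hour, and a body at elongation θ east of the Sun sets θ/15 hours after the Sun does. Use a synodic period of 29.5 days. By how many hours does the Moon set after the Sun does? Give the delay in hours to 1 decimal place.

Elongation θ = 360° × 22.4/29.5 ≈ 273.4°.
Delay after the Sun = 273.4° / (15°/h) ≈ 18.22 h.
So the Moon sets 18.22 h after the Sun.

18.2 h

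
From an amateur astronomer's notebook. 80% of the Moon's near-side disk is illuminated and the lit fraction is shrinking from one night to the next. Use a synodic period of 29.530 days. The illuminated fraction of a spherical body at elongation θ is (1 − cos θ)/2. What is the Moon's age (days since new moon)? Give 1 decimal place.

19.1 days

From f = (1 − cos θ)/2: cos θ = 1 − 2×0.80 = -0.600; arccos → 126.9°.
Waning ⇒ past full, so θ = 360° − 126.9° = 233.1°.
That fraction of the synodic month is 233.1/360 × 29.530 d ≈ 19.12 d.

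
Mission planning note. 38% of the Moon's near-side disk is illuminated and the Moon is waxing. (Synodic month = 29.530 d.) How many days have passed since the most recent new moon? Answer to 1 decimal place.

6.2 days

Invert f = (1 − cos θ)/2 to get cos θ = 1 − 2(0.38) = 0.240, hence θ₀ = arccos 0.240 = 76.1°.
Before full moon the principal value applies: θ = 76.1°.
At 360°/29.530 d per day, 76.1° corresponds to 6.24 days.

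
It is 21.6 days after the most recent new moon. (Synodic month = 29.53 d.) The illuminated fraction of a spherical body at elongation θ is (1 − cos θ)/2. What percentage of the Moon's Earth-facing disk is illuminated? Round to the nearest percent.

The Moon has covered 21.6/29.53 of its cycle, so θ ≈ 360° × 21.6/29.53 = 263.3°.
Illuminated fraction = (1 − cos 263.3°)/2 = (1 − (-0.116))/2 ≈ 0.558, so 56%.

56%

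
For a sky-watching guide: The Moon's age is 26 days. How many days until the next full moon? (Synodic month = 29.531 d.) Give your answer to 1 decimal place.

Full moon occurs at elongation 180°, i.e. at age 29.531 × 180/360 = 14.765 d.
This lunation's full moon (14.765 d) has passed, so add one period: 44.296 − 26 = 18.296 days.

18.3 days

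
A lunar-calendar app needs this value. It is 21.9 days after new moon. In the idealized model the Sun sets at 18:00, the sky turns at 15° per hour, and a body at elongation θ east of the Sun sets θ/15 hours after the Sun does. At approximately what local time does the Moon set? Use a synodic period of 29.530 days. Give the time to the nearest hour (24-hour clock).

Elongation θ = 360° × 21.9/29.530 ≈ 267.0°.
Delay after the Sun = 267.0° / (15°/h) ≈ 17.80 h.
18:00 + 17.80 h ≈ 11:48 → 12:00 to the nearest hour.

12:00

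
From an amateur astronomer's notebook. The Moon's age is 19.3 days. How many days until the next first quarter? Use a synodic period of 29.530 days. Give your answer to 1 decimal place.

First quarter is 0.25 of the way through the cycle: age 0.25 × 29.530 = 7.383 d.
Already past this cycle's first quarter; the next is at 7.383 + 29.530 = 36.913 d, so 36.913 − 19.3 = 17.613 days.

17.6 days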